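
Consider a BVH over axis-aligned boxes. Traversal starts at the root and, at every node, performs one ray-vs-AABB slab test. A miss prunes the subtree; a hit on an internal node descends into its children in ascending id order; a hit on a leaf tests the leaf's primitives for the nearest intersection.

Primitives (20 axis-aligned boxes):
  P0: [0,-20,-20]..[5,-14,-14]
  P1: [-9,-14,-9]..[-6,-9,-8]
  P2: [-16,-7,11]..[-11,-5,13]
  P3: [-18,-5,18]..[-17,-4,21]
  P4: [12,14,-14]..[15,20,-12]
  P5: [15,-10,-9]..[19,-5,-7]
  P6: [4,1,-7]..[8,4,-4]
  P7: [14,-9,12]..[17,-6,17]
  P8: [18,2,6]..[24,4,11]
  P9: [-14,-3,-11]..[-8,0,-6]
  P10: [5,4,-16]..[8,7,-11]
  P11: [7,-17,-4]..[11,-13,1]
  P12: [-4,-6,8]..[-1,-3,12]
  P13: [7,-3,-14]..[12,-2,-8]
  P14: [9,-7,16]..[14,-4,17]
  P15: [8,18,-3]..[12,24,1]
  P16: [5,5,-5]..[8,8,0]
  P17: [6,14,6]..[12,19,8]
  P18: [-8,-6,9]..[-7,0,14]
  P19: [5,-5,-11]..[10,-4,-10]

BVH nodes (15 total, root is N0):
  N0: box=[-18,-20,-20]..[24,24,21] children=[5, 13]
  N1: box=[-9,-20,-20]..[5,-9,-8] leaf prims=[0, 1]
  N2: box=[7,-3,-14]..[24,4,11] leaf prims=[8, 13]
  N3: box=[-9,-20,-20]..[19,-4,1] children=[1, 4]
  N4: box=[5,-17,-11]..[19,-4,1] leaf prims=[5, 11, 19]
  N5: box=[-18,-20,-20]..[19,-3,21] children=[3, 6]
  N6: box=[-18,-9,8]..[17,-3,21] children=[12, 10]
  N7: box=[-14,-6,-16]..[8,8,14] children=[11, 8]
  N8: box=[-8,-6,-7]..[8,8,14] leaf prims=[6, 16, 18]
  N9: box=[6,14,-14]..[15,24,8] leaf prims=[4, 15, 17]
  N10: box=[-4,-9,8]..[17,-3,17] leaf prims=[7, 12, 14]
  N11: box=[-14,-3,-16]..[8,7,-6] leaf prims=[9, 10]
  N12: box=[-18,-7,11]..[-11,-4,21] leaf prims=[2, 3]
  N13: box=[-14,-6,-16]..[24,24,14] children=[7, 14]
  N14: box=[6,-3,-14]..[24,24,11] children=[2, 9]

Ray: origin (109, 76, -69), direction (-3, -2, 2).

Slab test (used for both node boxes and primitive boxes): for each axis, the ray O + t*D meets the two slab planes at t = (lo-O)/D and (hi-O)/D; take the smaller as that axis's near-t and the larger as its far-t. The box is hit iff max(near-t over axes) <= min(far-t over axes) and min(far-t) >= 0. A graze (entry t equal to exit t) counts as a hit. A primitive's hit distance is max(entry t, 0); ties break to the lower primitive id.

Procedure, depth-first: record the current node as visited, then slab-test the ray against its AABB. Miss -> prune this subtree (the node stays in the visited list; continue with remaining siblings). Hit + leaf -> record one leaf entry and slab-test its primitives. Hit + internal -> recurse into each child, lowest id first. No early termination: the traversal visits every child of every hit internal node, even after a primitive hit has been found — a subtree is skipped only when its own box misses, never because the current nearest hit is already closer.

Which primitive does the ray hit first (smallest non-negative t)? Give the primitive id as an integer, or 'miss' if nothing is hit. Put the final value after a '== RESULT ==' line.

Traverse from the root:
N0 x:[85/3,127/3] y:[26,48] z:[49/2,45] -> hit [85/3,127/3], descend [5, 13]
  N5 x:[30,127/3] y:[79/2,48] z:[49/2,45] -> hit [79/2,127/3], descend [3, 6]
    N3 x:[30,118/3] y:[40,48] z:[49/2,35] -> miss, prune
    N6 x:[92/3,127/3] y:[79/2,85/2] z:[77/2,45] -> hit [79/2,127/3], descend [10, 12]
      N10 x:[92/3,113/3] y:[79/2,85/2] z:[77/2,43] -> miss, prune
      N12 x:[40,127/3] y:[40,83/2] z:[40,45] -> hit [40,83/2] leaf, test {P2@t=81/2, P3(miss)}
  N13 x:[85/3,41] y:[26,41] z:[53/2,83/2] -> hit [85/3,41], descend [7, 14]
    N7 x:[101/3,41] y:[34,41] z:[53/2,83/2] -> hit [34,41], descend [8, 11]
      N8 x:[101/3,39] y:[34,41] z:[31,83/2] -> hit [34,39] leaf, test {P6(miss), P16@t=34, P18@t=39}
      N11 x:[101/3,41] y:[69/2,79/2] z:[53/2,63/2] -> miss, prune
    N14 x:[85/3,103/3] y:[26,79/2] z:[55/2,40] -> hit [85/3,103/3], descend [2, 9]
      N2 x:[85/3,34] y:[36,79/2] z:[55/2,40] -> miss, prune
      N9 x:[94/3,103/3] y:[26,31] z:[55/2,77/2] -> miss, prune

Summary -> nodes [0, 5, 3, 6, 10, 12, 13, 7, 8, 11, 14, 2, 9]; box-tests=13; leaf-entries=2; first=P16

== RESULT ==
16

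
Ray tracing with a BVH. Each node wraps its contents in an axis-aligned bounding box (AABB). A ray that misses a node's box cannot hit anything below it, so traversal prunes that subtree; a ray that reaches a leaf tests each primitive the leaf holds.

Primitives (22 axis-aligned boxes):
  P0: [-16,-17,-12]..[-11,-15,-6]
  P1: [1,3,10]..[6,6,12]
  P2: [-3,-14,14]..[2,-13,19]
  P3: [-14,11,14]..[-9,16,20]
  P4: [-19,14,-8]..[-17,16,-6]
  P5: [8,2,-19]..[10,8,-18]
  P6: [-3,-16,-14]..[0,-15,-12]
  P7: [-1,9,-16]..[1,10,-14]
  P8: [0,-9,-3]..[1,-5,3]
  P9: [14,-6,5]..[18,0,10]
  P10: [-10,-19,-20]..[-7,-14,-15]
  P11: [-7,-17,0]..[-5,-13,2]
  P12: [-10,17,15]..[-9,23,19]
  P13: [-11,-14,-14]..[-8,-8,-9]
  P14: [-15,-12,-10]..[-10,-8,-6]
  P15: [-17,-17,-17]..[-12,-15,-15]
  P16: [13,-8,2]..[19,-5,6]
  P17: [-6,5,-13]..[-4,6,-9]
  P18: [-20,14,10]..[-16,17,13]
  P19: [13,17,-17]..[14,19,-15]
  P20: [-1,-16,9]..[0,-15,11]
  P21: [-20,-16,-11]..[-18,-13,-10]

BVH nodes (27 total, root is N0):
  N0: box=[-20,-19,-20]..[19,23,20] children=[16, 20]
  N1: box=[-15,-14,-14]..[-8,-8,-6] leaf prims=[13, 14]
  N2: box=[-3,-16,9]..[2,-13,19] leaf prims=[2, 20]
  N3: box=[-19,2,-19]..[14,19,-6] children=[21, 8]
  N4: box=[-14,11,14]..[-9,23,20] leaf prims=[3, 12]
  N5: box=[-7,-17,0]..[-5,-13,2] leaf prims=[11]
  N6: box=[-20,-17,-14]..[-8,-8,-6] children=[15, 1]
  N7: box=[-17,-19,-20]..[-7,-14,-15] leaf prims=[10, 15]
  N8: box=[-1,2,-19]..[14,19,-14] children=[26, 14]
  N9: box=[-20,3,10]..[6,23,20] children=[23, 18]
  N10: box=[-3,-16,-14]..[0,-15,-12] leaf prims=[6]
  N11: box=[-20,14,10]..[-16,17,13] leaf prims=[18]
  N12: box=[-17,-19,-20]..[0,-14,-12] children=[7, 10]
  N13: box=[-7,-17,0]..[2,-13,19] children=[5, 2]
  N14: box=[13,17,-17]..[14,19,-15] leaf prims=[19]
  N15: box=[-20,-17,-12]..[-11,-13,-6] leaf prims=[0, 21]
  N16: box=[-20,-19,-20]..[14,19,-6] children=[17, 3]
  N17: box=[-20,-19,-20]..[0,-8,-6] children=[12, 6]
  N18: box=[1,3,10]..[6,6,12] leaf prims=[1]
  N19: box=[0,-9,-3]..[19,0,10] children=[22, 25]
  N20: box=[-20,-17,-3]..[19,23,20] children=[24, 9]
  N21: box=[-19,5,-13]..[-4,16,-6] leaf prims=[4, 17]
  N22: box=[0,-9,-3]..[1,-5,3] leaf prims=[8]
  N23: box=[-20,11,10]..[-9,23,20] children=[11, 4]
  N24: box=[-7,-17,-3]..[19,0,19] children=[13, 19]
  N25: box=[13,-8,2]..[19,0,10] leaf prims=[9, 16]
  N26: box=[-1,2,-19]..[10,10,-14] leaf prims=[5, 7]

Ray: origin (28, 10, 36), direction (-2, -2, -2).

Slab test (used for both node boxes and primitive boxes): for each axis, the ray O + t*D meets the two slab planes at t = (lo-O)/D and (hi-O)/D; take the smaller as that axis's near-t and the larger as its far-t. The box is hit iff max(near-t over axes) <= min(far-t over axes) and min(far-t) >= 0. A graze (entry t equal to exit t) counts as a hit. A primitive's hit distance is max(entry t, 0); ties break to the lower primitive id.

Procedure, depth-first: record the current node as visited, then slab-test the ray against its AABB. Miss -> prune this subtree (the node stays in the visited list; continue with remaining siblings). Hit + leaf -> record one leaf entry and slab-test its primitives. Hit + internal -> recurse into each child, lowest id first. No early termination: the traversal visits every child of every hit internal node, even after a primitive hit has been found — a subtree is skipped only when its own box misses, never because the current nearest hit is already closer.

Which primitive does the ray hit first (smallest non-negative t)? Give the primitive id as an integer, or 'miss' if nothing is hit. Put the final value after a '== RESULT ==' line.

Traverse from the root:
N0 x:[9/2,24] y:[-13/2,29/2] z:[8,28] -> hit [8,29/2], descend [16, 20]
  N16 x:[7,24] y:[-9/2,29/2] z:[21,28] -> miss, prune
  N20 x:[9/2,24] y:[-13/2,27/2] z:[8,39/2] -> hit [8,27/2], descend [9, 24]
    N9 x:[11,24] y:[-13/2,7/2] z:[8,13] -> miss, prune
    N24 x:[9/2,35/2] y:[5,27/2] z:[17/2,39/2] -> hit [17/2,27/2], descend [13, 19]
      N13 x:[13,35/2] y:[23/2,27/2] z:[17/2,18] -> hit [13,27/2], descend [2, 5]
        N2 x:[13,31/2] y:[23/2,13] z:[17/2,27/2] -> hit [13,13] leaf, test {P2(miss), P20(miss)}
        N5 x:[33/2,35/2] y:[23/2,27/2] z:[17,18] -> miss, prune
      N19 x:[9/2,14] y:[5,19/2] z:[13,39/2] -> miss, prune

order=[0, 16, 20, 9, 24, 13, 2, 5, 19]  |boxes|=9  |leaves|=1  hit=miss

== RESULT ==
miss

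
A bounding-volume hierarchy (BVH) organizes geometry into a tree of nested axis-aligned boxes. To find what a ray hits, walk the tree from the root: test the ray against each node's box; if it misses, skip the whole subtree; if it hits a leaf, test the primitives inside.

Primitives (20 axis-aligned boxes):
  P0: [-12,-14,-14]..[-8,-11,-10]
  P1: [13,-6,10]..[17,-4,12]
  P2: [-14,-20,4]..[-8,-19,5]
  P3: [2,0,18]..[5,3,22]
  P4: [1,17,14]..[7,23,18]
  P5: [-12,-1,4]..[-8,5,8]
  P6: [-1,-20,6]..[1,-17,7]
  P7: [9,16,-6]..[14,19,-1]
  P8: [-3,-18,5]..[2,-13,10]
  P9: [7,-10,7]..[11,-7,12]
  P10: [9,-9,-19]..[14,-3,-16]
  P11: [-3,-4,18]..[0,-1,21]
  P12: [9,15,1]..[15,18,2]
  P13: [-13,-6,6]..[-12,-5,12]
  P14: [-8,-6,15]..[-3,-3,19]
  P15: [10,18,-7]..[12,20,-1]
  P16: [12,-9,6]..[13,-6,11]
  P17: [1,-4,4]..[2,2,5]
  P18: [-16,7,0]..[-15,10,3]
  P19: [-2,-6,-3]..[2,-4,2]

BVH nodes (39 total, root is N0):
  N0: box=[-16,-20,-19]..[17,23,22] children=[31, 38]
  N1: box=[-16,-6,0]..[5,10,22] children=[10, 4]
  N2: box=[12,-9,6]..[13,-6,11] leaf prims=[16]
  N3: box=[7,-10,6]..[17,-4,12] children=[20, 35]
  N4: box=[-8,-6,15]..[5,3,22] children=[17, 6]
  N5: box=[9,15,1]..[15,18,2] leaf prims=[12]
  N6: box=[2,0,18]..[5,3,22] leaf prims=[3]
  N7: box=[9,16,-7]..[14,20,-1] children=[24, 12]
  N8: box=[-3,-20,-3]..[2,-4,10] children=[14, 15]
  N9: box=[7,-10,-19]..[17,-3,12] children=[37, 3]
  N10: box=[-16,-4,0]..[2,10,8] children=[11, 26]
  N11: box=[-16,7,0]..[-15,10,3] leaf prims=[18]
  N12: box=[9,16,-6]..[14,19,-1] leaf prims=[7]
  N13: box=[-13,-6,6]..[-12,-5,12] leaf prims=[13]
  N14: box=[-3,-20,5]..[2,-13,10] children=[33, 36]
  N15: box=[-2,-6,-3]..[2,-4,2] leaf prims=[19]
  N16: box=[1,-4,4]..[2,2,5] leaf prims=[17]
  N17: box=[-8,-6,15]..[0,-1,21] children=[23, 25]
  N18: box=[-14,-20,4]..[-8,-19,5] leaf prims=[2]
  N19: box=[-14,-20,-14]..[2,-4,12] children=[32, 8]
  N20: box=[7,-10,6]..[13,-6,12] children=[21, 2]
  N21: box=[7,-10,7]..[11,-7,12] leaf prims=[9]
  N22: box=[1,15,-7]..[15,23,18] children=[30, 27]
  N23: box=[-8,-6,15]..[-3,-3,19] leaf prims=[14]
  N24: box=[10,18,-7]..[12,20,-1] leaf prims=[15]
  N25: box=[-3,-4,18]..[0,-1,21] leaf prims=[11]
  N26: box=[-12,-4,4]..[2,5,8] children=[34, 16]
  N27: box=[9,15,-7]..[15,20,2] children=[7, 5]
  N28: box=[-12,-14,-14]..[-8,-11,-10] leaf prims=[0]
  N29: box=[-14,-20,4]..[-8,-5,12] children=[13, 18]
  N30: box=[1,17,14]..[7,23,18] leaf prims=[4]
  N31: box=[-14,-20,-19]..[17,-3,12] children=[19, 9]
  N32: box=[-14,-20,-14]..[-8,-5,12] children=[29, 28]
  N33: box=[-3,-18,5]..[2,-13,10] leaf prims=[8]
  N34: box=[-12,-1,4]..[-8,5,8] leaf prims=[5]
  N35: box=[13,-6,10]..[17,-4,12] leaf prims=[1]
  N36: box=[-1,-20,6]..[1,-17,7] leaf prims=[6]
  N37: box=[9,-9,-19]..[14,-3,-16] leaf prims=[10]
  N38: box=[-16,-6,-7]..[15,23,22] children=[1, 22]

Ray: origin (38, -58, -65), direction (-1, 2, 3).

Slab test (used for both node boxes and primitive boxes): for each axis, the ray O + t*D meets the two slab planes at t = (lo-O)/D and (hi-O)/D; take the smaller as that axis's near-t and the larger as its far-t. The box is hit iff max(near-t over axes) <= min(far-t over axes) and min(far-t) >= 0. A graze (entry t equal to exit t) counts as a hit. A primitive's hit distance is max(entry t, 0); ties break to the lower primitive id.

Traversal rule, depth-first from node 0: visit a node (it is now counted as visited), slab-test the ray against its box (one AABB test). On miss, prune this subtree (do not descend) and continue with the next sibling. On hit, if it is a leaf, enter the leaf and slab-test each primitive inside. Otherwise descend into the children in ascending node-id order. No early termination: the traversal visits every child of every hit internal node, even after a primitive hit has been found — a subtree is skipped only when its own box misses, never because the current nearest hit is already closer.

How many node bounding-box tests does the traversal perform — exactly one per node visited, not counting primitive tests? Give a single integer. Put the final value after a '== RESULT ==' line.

Traverse from the root:
N0 x:[21,54] y:[19,81/2] z:[46/3,29] -> hit [21,29], descend [31, 38]
  N31 x:[21,52] y:[19,55/2] z:[46/3,77/3] -> hit [21,77/3], descend [9, 19]
    N9 x:[21,31] y:[24,55/2] z:[46/3,77/3] -> hit [24,77/3], descend [3, 37]
      N3 x:[21,31] y:[24,27] z:[71/3,77/3] -> hit [24,77/3], descend [20, 35]
        N20 x:[25,31] y:[24,26] z:[71/3,77/3] -> hit [25,77/3], descend [2, 21]
          N2 x:[25,26] y:[49/2,26] z:[71/3,76/3] -> hit [25,76/3] leaf, test {P16@t=25}
          N21 x:[27,31] y:[24,51/2] z:[24,77/3] -> miss, prune
        N35 x:[21,25] y:[26,27] z:[25,77/3] -> miss, prune
      N37 x:[24,29] y:[49/2,55/2] z:[46/3,49/3] -> miss, prune
    N19 x:[36,52] y:[19,27] z:[17,77/3] -> miss, prune
  N38 x:[23,54] y:[26,81/2] z:[58/3,29] -> hit [26,29], descend [1, 22]
    N1 x:[33,54] y:[26,34] z:[65/3,29] -> miss, prune
    N22 x:[23,37] y:[73/2,81/2] z:[58/3,83/3] -> miss, prune

Visited [0, 31, 9, 3, 20, 2, 21, 35, 37, 19, 38, 1, 22]. Tests: 13 box, 1 leaf. Nearest: P16.

== RESULT ==
13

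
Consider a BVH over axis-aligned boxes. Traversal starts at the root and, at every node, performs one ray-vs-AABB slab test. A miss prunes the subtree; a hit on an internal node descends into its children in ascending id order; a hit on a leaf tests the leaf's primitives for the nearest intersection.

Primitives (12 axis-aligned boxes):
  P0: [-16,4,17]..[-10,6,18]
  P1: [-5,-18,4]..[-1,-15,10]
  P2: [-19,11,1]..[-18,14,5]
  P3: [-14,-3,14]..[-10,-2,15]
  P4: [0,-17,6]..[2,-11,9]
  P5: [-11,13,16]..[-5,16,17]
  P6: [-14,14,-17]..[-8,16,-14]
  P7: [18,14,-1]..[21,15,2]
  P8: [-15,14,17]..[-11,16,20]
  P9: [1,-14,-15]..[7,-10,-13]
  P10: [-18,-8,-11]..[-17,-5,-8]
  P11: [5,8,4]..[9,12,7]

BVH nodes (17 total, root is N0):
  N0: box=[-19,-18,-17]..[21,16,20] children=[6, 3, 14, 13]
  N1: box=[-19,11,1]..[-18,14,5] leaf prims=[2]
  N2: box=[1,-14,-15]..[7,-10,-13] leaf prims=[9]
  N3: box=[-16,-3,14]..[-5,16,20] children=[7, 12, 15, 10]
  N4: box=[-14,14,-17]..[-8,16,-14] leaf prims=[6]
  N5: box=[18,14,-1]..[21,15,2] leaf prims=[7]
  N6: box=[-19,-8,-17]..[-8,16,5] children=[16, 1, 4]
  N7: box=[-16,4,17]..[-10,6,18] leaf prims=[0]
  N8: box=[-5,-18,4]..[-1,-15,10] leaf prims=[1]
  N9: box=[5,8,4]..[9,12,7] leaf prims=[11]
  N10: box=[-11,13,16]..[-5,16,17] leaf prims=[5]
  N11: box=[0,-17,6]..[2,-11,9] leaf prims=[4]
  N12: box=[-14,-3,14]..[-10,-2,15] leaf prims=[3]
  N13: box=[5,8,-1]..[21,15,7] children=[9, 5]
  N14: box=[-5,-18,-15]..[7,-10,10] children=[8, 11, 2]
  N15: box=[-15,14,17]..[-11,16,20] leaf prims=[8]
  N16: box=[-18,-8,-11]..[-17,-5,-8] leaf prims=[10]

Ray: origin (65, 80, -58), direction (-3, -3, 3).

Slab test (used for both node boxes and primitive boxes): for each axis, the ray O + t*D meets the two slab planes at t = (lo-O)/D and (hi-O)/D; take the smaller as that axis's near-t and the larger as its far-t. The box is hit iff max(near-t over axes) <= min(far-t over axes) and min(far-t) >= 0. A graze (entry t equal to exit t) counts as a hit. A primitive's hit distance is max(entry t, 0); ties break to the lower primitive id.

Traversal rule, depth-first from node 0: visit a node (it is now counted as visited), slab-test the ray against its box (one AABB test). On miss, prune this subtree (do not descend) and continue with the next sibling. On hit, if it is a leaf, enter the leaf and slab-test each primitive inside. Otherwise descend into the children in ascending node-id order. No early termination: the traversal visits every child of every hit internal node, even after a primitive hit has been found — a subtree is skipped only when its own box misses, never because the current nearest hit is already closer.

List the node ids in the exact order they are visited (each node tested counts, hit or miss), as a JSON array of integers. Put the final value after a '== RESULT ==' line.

Traverse from the root:
N0 x:[44/3,28] y:[64/3,98/3] z:[41/3,26] -> hit [64/3,26], descend [3, 6, 13, 14]
  N3 x:[70/3,27] y:[64/3,83/3] z:[24,26] -> hit [24,26], descend [7, 10, 12, 15]
    N7 x:[25,27] y:[74/3,76/3] z:[25,76/3] -> hit [25,76/3] leaf, test {P0@t=25}
    N10 x:[70/3,76/3] y:[64/3,67/3] z:[74/3,25] -> miss, prune
    N12 x:[25,79/3] y:[82/3,83/3] z:[24,73/3] -> miss, prune
    N15 x:[76/3,80/3] y:[64/3,22] z:[25,26] -> miss, prune
  N6 x:[73/3,28] y:[64/3,88/3] z:[41/3,21] -> miss, prune
  N13 x:[44/3,20] y:[65/3,24] z:[19,65/3] -> miss, prune
  N14 x:[58/3,70/3] y:[30,98/3] z:[43/3,68/3] -> miss, prune

Visited [0, 3, 7, 10, 12, 15, 6, 13, 14]. Tests: 9 box, 1 leaf. Nearest: P0.

== RESULT ==
[0, 3, 7, 10, 12, 15, 6, 13, 14]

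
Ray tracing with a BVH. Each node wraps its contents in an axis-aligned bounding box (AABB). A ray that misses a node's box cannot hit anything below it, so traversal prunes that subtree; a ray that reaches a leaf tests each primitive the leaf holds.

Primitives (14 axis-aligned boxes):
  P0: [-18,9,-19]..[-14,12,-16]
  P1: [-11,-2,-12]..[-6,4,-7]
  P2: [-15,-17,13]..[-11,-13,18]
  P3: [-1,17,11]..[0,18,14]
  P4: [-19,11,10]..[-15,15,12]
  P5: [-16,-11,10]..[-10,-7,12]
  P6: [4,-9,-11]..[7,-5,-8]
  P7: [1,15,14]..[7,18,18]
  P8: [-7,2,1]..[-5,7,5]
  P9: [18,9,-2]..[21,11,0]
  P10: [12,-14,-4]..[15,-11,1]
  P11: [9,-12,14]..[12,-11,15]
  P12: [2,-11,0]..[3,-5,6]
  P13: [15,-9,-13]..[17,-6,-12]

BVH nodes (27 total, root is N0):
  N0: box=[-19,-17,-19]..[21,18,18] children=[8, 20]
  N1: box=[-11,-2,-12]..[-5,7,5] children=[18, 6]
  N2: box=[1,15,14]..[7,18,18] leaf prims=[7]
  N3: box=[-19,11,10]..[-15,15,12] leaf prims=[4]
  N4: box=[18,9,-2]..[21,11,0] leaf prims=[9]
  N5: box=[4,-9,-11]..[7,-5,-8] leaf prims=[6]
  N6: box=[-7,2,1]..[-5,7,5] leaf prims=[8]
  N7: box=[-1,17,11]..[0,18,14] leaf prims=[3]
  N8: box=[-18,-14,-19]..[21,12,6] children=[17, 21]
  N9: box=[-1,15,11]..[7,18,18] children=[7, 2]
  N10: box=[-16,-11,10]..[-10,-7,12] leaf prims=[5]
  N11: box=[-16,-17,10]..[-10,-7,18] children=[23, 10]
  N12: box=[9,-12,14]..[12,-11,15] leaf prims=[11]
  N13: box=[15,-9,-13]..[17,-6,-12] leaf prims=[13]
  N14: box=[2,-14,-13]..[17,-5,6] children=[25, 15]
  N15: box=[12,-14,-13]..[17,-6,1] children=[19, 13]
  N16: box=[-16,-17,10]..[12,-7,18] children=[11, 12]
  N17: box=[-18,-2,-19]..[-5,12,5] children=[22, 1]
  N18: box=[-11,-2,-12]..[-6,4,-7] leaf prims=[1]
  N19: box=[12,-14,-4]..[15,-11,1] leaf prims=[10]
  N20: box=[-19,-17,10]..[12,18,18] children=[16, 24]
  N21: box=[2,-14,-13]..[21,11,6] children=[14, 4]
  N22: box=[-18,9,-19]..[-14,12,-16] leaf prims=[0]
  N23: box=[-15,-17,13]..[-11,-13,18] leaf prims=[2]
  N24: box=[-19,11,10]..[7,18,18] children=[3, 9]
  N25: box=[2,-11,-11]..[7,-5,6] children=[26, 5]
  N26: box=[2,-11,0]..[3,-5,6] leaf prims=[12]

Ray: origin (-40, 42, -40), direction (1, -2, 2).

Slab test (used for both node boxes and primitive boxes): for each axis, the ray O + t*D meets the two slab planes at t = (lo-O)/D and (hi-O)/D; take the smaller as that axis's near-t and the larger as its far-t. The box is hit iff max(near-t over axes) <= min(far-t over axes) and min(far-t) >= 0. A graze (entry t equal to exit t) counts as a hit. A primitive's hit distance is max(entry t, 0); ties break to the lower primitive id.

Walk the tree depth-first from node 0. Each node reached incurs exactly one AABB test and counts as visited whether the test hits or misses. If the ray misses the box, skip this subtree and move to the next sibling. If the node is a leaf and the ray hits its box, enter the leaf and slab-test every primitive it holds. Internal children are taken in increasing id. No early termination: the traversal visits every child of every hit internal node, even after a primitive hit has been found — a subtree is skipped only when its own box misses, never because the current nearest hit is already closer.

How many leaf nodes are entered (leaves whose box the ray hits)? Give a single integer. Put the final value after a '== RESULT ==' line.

Traverse from the root:
N0 x:[21,61] y:[12,59/2] z:[21/2,29] -> hit [21,29], descend [8, 20]
  N8 x:[22,61] y:[15,28] z:[21/2,23] -> hit [22,23], descend [17, 21]
    N17 x:[22,35] y:[15,22] z:[21/2,45/2] -> hit [22,22], descend [1, 22]
      N1 x:[29,35] y:[35/2,22] z:[14,45/2] -> miss, prune
      N22 x:[22,26] y:[15,33/2] z:[21/2,12] -> miss, prune
    N21 x:[42,61] y:[31/2,28] z:[27/2,23] -> miss, prune
  N20 x:[21,52] y:[12,59/2] z:[25,29] -> hit [25,29], descend [16, 24]
    N16 x:[24,52] y:[49/2,59/2] z:[25,29] -> hit [25,29], descend [11, 12]
      N11 x:[24,30] y:[49/2,59/2] z:[25,29] -> hit [25,29], descend [10, 23]
        N10 x:[24,30] y:[49/2,53/2] z:[25,26] -> hit [25,26] leaf, test {P5@t=25}
        N23 x:[25,29] y:[55/2,59/2] z:[53/2,29] -> hit [55/2,29] leaf, test {P2@t=55/2}
      N12 x:[49,52] y:[53/2,27] z:[27,55/2] -> miss, prune
    N24 x:[21,47] y:[12,31/2] z:[25,29] -> miss, prune

Visited [0, 8, 17, 1, 22, 21, 20, 16, 11, 10, 23, 12, 24]. Tests: 13 box, 2 leaf. Nearest: P5.

== RESULT ==
2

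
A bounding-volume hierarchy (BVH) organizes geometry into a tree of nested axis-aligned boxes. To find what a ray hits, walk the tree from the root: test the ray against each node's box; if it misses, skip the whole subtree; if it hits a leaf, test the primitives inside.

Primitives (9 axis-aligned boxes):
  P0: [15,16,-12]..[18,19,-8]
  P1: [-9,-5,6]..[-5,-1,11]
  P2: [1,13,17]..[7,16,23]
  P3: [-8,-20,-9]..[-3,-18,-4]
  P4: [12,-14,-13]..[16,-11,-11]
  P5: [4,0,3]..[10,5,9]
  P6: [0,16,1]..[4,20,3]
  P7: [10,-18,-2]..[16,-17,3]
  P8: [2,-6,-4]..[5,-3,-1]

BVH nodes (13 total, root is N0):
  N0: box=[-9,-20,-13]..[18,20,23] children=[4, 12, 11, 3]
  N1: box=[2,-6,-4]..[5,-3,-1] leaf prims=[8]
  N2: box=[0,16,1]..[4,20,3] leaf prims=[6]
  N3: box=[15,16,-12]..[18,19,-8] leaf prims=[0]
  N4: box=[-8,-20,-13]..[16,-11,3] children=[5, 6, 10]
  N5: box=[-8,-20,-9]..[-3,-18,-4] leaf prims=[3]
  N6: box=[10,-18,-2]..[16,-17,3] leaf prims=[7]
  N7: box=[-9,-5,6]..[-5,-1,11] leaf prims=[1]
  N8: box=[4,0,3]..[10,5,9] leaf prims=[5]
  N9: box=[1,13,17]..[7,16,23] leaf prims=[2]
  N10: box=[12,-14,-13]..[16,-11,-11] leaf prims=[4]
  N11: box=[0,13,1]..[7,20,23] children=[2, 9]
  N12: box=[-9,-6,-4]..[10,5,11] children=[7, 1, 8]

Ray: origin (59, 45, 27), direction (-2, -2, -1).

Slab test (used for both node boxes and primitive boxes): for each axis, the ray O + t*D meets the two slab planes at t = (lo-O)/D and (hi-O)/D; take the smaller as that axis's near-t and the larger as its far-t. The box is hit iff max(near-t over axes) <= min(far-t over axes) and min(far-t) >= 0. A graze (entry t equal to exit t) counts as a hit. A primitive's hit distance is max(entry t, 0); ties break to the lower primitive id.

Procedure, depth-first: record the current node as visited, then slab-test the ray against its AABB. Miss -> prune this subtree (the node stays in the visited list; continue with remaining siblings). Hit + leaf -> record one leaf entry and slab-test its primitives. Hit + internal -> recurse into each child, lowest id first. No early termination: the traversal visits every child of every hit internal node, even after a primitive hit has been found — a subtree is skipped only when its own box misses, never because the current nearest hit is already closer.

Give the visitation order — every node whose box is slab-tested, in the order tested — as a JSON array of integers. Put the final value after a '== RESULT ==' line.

Walk:
N0 x:[41/2,34] y:[25/2,65/2] z:[4,40] -> hit [41/2,65/2], descend [3, 4, 11, 12]
  N3 x:[41/2,22] y:[13,29/2] z:[35,39] -> miss, prune
  N4 x:[43/2,67/2] y:[28,65/2] z:[24,40] -> hit [28,65/2], descend [5, 6, 10]
    N5 x:[31,67/2] y:[63/2,65/2] z:[31,36] -> hit [63/2,65/2] leaf, test {P3@t=63/2}
    N6 x:[43/2,49/2] y:[31,63/2] z:[24,29] -> miss, prune
    N10 x:[43/2,47/2] y:[28,59/2] z:[38,40] -> miss, prune
  N11 x:[26,59/2] y:[25/2,16] z:[4,26] -> miss, prune
  N12 x:[49/2,34] y:[20,51/2] z:[16,31] -> hit [49/2,51/2], descend [1, 7, 8]
    N1 x:[27,57/2] y:[24,51/2] z:[28,31] -> miss, prune
    N7 x:[32,34] y:[23,25] z:[16,21] -> miss, prune
    N8 x:[49/2,55/2] y:[20,45/2] z:[18,24] -> miss, prune

order=[0, 3, 4, 5, 6, 10, 11, 12, 1, 7, 8]  |boxes|=11  |leaves|=1  hit=P3

== RESULT ==
[0, 3, 4, 5, 6, 10, 11, 12, 1, 7, 8]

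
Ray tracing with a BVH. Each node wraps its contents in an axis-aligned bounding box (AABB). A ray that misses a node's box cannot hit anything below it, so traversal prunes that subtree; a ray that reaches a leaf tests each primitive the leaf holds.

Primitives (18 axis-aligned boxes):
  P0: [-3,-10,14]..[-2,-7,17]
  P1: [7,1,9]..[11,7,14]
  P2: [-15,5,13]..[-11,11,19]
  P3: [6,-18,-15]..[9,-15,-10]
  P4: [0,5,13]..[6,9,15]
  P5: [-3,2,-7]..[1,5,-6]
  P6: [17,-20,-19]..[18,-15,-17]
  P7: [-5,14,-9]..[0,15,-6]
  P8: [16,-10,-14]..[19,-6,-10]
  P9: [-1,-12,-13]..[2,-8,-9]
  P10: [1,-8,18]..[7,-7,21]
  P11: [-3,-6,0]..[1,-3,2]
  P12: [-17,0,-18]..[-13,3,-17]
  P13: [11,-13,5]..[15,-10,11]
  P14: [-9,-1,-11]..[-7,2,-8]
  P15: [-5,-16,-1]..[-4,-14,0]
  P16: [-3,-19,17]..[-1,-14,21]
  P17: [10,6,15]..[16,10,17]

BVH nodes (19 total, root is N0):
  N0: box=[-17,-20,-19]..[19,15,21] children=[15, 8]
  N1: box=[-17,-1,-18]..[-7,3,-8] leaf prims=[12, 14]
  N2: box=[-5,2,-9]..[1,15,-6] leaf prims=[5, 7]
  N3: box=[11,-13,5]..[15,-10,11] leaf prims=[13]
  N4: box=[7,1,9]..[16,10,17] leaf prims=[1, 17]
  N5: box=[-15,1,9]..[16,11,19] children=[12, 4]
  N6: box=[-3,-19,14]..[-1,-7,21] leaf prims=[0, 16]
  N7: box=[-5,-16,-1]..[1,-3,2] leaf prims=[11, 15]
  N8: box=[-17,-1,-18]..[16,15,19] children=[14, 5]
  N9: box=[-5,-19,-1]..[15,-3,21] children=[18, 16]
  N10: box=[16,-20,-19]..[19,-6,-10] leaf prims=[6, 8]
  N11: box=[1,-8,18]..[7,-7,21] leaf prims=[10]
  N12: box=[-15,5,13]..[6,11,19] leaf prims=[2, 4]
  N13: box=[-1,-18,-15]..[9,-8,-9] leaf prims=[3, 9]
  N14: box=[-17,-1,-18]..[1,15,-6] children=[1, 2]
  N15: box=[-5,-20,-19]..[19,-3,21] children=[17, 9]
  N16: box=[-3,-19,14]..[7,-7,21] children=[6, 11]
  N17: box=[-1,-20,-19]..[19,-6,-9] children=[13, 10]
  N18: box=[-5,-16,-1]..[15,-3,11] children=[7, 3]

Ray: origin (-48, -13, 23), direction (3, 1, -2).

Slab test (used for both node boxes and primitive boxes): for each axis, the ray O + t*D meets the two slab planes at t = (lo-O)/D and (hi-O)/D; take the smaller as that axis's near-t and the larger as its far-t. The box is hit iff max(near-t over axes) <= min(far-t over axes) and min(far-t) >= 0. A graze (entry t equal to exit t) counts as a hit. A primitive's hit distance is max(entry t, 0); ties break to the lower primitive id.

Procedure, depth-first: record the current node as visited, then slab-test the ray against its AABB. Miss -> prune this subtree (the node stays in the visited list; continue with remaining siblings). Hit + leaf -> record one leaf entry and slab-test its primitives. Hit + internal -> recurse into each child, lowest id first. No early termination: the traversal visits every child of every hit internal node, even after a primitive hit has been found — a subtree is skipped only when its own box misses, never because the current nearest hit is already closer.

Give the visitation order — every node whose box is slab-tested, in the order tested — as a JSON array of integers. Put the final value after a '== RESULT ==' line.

Traverse from the root:
N0 x:[31/3,67/3] y:[-7,28] z:[1,21] -> hit [31/3,21], descend [8, 15]
  N8 x:[31/3,64/3] y:[12,28] z:[2,41/2] -> hit [12,41/2], descend [5, 14]
    N5 x:[11,64/3] y:[14,24] z:[2,7] -> miss, prune
    N14 x:[31/3,49/3] y:[12,28] z:[29/2,41/2] -> hit [29/2,49/3], descend [1, 2]
      N1 x:[31/3,41/3] y:[12,16] z:[31/2,41/2] -> miss, prune
      N2 x:[43/3,49/3] y:[15,28] z:[29/2,16] -> hit [15,16] leaf, test {P5@t=15, P7(miss)}
  N15 x:[43/3,67/3] y:[-7,10] z:[1,21] -> miss, prune

Visited [0, 8, 5, 14, 1, 2, 15]. Tests: 7 box, 1 leaf. Nearest: P5.

== RESULT ==
[0, 8, 5, 14, 1, 2, 15]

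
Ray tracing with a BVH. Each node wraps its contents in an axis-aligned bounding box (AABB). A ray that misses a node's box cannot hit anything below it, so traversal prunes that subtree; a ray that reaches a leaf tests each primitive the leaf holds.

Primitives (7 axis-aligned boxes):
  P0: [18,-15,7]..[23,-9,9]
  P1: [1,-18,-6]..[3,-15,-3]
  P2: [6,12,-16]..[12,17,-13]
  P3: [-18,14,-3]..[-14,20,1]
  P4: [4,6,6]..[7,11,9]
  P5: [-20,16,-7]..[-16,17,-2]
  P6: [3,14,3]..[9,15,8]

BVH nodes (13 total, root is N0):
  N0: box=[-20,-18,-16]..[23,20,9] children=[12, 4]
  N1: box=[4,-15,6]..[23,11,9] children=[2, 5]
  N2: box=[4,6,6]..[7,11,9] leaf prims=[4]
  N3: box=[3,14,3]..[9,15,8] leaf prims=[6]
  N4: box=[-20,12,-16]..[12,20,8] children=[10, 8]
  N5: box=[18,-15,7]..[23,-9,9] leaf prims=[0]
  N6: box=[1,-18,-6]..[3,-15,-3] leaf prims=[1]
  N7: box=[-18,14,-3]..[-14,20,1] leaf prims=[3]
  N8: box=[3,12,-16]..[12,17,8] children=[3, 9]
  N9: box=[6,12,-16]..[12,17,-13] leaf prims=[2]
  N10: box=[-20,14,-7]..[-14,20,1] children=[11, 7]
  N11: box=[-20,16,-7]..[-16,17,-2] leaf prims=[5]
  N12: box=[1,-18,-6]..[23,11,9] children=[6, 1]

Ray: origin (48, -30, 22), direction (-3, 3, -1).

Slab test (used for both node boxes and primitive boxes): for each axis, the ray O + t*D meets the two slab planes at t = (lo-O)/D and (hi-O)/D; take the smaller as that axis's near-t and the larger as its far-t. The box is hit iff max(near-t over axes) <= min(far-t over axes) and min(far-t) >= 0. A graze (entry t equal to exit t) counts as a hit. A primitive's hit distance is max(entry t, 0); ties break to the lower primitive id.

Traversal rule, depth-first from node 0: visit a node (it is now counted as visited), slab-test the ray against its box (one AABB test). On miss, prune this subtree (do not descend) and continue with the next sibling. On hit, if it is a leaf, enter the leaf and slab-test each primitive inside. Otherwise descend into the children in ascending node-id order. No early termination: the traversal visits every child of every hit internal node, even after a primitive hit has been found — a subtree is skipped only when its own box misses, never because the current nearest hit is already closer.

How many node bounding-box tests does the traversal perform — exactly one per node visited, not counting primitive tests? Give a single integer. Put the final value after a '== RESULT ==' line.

Trace the traversal:
N0 x:[25/3,68/3] y:[4,50/3] z:[13,38] -> hit [13,50/3], descend [4, 12]
  N4 x:[12,68/3] y:[14,50/3] z:[14,38] -> hit [14,50/3], descend [8, 10]
    N8 x:[12,15] y:[14,47/3] z:[14,38] -> hit [14,15], descend [3, 9]
      N3 x:[13,15] y:[44/3,15] z:[14,19] -> hit [44/3,15] leaf, test {P6@t=44/3}
      N9 x:[12,14] y:[14,47/3] z:[35,38] -> miss, prune
    N10 x:[62/3,68/3] y:[44/3,50/3] z:[21,29] -> miss, prune
  N12 x:[25/3,47/3] y:[4,41/3] z:[13,28] -> hit [13,41/3], descend [1, 6]
    N1 x:[25/3,44/3] y:[5,41/3] z:[13,16] -> hit [13,41/3], descend [2, 5]
      N2 x:[41/3,44/3] y:[12,41/3] z:[13,16] -> hit [41/3,41/3] leaf, test {P4@t=41/3}
      N5 x:[25/3,10] y:[5,7] z:[13,15] -> miss, prune
    N6 x:[15,47/3] y:[4,5] z:[25,28] -> miss, prune

order=[0, 4, 8, 3, 9, 10, 12, 1, 2, 5, 6]  |boxes|=11  |leaves|=2  hit=P4

== RESULT ==
11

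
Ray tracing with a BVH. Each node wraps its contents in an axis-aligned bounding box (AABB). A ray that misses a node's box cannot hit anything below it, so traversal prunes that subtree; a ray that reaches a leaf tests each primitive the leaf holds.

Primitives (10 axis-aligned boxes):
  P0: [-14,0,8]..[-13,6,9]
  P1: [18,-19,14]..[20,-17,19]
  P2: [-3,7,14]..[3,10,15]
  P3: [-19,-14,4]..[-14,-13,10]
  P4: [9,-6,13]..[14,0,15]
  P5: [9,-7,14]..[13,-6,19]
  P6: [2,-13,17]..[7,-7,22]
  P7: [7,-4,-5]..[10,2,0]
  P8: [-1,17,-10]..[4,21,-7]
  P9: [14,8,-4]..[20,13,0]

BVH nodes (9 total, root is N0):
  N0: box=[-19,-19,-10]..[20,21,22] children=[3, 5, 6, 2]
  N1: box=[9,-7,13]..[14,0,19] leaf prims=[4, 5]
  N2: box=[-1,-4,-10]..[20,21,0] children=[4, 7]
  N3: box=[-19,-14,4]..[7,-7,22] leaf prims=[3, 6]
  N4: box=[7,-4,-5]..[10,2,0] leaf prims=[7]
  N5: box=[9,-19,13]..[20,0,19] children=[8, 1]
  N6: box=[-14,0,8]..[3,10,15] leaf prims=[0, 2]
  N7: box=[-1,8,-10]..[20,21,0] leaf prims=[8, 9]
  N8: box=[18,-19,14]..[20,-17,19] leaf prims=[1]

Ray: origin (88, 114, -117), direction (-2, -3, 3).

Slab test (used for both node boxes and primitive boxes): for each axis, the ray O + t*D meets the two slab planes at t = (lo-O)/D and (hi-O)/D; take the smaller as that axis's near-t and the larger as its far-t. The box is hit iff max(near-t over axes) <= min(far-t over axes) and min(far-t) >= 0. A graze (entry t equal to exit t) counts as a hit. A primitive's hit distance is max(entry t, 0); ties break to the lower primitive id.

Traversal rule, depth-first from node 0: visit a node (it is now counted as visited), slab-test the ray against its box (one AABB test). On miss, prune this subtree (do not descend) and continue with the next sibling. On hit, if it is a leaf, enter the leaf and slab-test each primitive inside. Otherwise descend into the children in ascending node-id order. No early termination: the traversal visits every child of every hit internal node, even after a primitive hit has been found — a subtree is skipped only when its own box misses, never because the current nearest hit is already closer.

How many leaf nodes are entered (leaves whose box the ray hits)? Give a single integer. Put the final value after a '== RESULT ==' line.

Traverse from the root:
N0 x:[34,107/2] y:[31,133/3] z:[107/3,139/3] -> hit [107/3,133/3], descend [2, 3, 5, 6]
  N2 x:[34,89/2] y:[31,118/3] z:[107/3,39] -> hit [107/3,39], descend [4, 7]
    N4 x:[39,81/2] y:[112/3,118/3] z:[112/3,39] -> hit [39,39] leaf, test {P7@t=39}
    N7 x:[34,89/2] y:[31,106/3] z:[107/3,39] -> miss, prune
  N3 x:[81/2,107/2] y:[121/3,128/3] z:[121/3,139/3] -> hit [81/2,128/3] leaf, test {P3(miss), P6(miss)}
  N5 x:[34,79/2] y:[38,133/3] z:[130/3,136/3] -> miss, prune
  N6 x:[85/2,51] y:[104/3,38] z:[125/3,44] -> miss, prune

Visited [0, 2, 4, 7, 3, 5, 6]. Tests: 7 box, 2 leaf. Nearest: P7.

== RESULT ==
2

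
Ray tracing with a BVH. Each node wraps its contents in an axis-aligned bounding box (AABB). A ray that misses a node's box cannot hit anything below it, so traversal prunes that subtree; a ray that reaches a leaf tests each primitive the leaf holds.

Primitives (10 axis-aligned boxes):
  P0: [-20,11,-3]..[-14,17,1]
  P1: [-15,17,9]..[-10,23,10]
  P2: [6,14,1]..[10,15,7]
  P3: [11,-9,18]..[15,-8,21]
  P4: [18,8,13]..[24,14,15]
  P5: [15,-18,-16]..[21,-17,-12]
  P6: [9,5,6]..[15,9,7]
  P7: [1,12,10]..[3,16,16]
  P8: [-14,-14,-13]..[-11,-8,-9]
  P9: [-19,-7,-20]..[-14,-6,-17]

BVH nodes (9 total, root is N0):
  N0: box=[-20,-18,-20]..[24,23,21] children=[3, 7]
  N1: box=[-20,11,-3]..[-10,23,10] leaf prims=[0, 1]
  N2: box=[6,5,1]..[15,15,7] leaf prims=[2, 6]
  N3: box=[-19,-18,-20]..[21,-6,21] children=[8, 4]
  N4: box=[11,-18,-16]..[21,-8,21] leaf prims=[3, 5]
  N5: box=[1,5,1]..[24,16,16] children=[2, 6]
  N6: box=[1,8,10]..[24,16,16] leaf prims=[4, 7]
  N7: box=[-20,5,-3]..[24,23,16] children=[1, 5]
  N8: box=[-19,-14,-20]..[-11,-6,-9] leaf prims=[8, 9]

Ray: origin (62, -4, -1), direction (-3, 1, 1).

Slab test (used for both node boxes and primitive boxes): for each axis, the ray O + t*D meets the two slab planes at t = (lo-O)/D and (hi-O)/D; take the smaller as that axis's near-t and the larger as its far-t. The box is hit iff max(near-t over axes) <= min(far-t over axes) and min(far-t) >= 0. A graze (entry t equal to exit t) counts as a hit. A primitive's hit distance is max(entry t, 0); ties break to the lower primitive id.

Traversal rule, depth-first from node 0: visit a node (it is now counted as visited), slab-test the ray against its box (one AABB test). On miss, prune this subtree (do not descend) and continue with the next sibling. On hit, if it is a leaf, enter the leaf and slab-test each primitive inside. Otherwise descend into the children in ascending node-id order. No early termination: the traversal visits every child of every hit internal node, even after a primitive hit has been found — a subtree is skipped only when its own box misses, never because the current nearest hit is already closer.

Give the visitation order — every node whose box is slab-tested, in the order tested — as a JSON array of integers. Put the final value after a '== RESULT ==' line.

Trace the traversal:
N0 x:[38/3,82/3] y:[-14,27] z:[-19,22] -> hit [38/3,22], descend [3, 7]
  N3 x:[41/3,27] y:[-14,-2] z:[-19,22] -> miss, prune
  N7 x:[38/3,82/3] y:[9,27] z:[-2,17] -> hit [38/3,17], descend [1, 5]
    N1 x:[24,82/3] y:[15,27] z:[-2,11] -> miss, prune
    N5 x:[38/3,61/3] y:[9,20] z:[2,17] -> hit [38/3,17], descend [2, 6]
      N2 x:[47/3,56/3] y:[9,19] z:[2,8] -> miss, prune
      N6 x:[38/3,61/3] y:[12,20] z:[11,17] -> hit [38/3,17] leaf, test {P4@t=14, P7(miss)}

7 AABB tests over nodes [0, 3, 7, 1, 5, 2, 6]; 1 leaf entered; closest P4.

== RESULT ==
[0, 3, 7, 1, 5, 2, 6]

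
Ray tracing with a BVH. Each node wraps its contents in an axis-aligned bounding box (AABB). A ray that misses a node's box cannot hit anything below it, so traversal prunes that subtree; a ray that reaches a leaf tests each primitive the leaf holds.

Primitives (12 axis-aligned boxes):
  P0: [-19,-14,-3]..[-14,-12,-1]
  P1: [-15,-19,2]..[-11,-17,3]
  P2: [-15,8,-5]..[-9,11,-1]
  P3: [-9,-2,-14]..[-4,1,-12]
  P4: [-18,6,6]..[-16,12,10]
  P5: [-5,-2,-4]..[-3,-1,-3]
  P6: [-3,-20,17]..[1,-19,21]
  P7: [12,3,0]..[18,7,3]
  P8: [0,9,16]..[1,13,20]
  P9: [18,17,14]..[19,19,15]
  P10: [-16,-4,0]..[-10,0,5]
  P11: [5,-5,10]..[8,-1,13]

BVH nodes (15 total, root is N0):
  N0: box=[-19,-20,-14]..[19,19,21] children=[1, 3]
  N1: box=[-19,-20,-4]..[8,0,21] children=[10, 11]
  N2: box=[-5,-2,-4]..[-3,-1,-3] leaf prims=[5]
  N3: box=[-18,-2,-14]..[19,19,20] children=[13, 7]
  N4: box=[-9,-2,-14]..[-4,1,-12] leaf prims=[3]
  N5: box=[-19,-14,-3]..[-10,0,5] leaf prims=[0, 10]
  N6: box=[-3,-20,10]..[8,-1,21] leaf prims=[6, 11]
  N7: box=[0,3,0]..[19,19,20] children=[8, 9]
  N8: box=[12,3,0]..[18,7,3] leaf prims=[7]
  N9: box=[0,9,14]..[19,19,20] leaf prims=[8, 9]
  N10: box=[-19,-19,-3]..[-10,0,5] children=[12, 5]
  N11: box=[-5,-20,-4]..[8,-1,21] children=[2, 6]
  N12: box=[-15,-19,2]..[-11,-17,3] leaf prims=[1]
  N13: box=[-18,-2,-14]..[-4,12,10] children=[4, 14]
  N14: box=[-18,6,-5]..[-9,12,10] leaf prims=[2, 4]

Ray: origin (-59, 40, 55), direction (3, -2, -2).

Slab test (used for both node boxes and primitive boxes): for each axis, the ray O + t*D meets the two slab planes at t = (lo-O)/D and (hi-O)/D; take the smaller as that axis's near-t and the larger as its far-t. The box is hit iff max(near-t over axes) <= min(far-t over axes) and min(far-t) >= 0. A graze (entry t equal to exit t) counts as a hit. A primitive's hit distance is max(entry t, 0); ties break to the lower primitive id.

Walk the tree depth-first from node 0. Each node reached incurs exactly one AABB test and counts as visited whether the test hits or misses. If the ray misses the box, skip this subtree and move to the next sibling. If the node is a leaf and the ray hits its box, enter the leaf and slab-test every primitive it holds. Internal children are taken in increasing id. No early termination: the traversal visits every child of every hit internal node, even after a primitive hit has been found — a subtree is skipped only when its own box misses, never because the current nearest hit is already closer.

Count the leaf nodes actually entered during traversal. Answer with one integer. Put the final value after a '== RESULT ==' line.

Trace the traversal:
N0 x:[40/3,26] y:[21/2,30] z:[17,69/2] -> hit [17,26], descend [1, 3]
  N1 x:[40/3,67/3] y:[20,30] z:[17,59/2] -> hit [20,67/3], descend [10, 11]
    N10 x:[40/3,49/3] y:[20,59/2] z:[25,29] -> miss, prune
    N11 x:[18,67/3] y:[41/2,30] z:[17,59/2] -> hit [41/2,67/3], descend [2, 6]
      N2 x:[18,56/3] y:[41/2,21] z:[29,59/2] -> miss, prune
      N6 x:[56/3,67/3] y:[41/2,30] z:[17,45/2] -> hit [41/2,67/3] leaf, test {P6(miss), P11@t=64/3}
  N3 x:[41/3,26] y:[21/2,21] z:[35/2,69/2] -> hit [35/2,21], descend [7, 13]
    N7 x:[59/3,26] y:[21/2,37/2] z:[35/2,55/2] -> miss, prune
    N13 x:[41/3,55/3] y:[14,21] z:[45/2,69/2] -> miss, prune

9 AABB tests over nodes [0, 1, 10, 11, 2, 6, 3, 7, 13]; 1 leaf entered; closest P11.

== RESULT ==
1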